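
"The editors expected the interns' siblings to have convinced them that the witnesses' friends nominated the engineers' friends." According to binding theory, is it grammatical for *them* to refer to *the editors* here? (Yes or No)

Yes

*the editors* is an R-expression; Principle C requires it to be free (not bound by any c-commanding expression).
— them: object of the clause headed by 'convinced'; the pronoun does not c-command the R-expression — coreference allowed.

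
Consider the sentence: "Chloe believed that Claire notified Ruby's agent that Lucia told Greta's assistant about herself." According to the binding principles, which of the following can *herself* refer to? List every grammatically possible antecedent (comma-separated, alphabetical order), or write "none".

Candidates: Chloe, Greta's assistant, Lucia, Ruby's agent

*herself* is a reflexive; Principle A requires it to be bound within its binding domain — the clause headed by 'told'.
— Chloe: subject of the matrix clause; c-commands the reflexive but lies outside its binding domain — cannot bind it (Principle A).
— Greta's assistant: object of the clause headed by 'told'; c-commands the reflexive within its binding domain — allowed (Principle A).
— Lucia: subject of the clause headed by 'told'; c-commands the reflexive within its binding domain — allowed (Principle A).
— Ruby's agent: object of the clause headed by 'notified'; c-commands the reflexive but lies outside its binding domain — cannot bind it (Principle A).

Greta's assistant, Lucia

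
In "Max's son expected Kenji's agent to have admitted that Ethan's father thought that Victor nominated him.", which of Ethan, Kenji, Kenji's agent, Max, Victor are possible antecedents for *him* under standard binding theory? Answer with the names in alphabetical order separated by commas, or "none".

Ethan, Kenji, Kenji's agent, Max

*him* is a pronoun; Principle B requires it to be free in its binding domain — the clause headed by 'nominated'.
— Ethan: possessor inside the subject DP of the clause headed by 'thought'; does not c-command the pronoun — Principle B does not apply; allowed.
— Kenji: possessor inside the subject DP of the clause headed by 'admitted'; does not c-command the pronoun — Principle B does not apply; allowed.
— Kenji's agent: subject of the clause headed by 'admitted'; c-commands the pronoun but lies outside its binding domain — allowed.
— Max: possessor inside the subject DP of the matrix clause; does not c-command the pronoun — Principle B does not apply; allowed.
— Victor: subject of the clause headed by 'nominated'; c-commands the pronoun within its binding domain — blocked (Principle B).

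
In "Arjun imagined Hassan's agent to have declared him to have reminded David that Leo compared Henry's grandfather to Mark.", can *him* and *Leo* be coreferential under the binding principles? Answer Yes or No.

No

*Leo* is an R-expression; Principle C requires it to be free (not bound by any c-commanding expression).
— him: subject of the clause headed by 'reminded'; the pronoun c-commands the R-expression — coreference blocked (Principle C).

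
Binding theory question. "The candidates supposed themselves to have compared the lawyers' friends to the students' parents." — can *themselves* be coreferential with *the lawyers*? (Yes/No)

No

*themselves* is a reflexive; Principle A requires it to be bound within its binding domain — the matrix clause.
— the lawyers: possessor inside the object DP of the clause headed by 'compared'; does not c-command the reflexive — cannot bind it (Principle A).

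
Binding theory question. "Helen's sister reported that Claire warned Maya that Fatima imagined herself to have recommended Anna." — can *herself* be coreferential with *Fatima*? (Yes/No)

Yes

*herself* is a reflexive; Principle A requires it to be bound within its binding domain — the clause headed by 'imagined'.
— Fatima: subject of the clause headed by 'imagined'; c-commands the reflexive within its binding domain — allowed (Principle A).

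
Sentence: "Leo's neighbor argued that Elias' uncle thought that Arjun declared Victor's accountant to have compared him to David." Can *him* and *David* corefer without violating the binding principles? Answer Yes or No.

*David* is an R-expression; Principle C requires it to be free (not bound by any c-commanding expression).
— him: object of the clause headed by 'compared'; the pronoun c-commands the R-expression — coreference blocked (Principle C).

No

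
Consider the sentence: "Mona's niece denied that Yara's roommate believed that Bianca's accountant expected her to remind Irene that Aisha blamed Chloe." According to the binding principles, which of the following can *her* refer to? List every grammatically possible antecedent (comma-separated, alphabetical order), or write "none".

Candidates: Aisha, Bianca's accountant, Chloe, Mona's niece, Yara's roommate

Mona's niece, Yara's roommate

*her* is a pronoun; Principle B requires it to be free in its binding domain — the clause headed by 'expected'.
— Aisha: subject of the clause headed by 'blamed'; is c-commanded by the pronoun; coreference would bind this R-expression — blocked (Principle C).
— Bianca's accountant: subject of the clause headed by 'expected'; c-commands the pronoun within its binding domain — blocked (Principle B).
— Chloe: object of the clause headed by 'blamed'; is c-commanded by the pronoun; coreference would bind this R-expression — blocked (Principle C).
— Mona's niece: subject of the matrix clause; c-commands the pronoun but lies outside its binding domain — allowed.
— Yara's roommate: subject of the clause headed by 'believed'; c-commands the pronoun but lies outside its binding domain — allowed.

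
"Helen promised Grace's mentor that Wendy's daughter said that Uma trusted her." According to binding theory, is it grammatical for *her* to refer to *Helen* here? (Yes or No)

*Helen* is an R-expression; Principle C requires it to be free (not bound by any c-commanding expression).
— her: object of the clause headed by 'trusted'; the pronoun does not c-command the R-expression — coreference allowed.

Yes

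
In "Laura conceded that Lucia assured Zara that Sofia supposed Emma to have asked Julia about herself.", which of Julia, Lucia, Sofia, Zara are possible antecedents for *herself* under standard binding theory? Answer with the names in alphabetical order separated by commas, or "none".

*herself* is a reflexive; Principle A requires it to be bound within its binding domain — the clause headed by 'asked'.
— Julia: object of the clause headed by 'asked'; c-commands the reflexive within its binding domain — allowed (Principle A).
— Lucia: subject of the clause headed by 'assured'; c-commands the reflexive but lies outside its binding domain — cannot bind it (Principle A).
— Sofia: subject of the clause headed by 'supposed'; c-commands the reflexive but lies outside its binding domain — cannot bind it (Principle A).
— Zara: object of the clause headed by 'assured'; c-commands the reflexive but lies outside its binding domain — cannot bind it (Principle A).

Julia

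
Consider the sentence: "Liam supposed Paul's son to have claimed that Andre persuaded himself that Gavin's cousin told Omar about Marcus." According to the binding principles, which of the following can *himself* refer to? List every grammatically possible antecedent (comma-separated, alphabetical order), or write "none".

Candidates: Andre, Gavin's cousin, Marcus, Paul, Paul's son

Andre

*himself* is a reflexive; Principle A requires it to be bound within its binding domain — the clause headed by 'persuaded'.
— Andre: subject of the clause headed by 'persuaded'; c-commands the reflexive within its binding domain — allowed (Principle A).
— Gavin's cousin: subject of the clause headed by 'told'; does not c-command the reflexive — cannot bind it (Principle A).
— Marcus: second object of the clause headed by 'told'; does not c-command the reflexive — cannot bind it (Principle A).
— Paul: possessor inside the subject DP of the clause headed by 'claimed'; does not c-command the reflexive — cannot bind it (Principle A).
— Paul's son: subject of the clause headed by 'claimed'; c-commands the reflexive but lies outside its binding domain — cannot bind it (Principle A).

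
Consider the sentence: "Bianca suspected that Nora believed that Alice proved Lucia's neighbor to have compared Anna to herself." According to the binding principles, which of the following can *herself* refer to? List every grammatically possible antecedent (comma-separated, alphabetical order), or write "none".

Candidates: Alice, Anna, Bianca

*herself* is a reflexive; Principle A requires it to be bound within its binding domain — the clause headed by 'compared'.
— Alice: subject of the clause headed by 'proved'; c-commands the reflexive but lies outside its binding domain — cannot bind it (Principle A).
— Anna: object of the clause headed by 'compared'; c-commands the reflexive within its binding domain — allowed (Principle A).
— Bianca: subject of the matrix clause; c-commands the reflexive but lies outside its binding domain — cannot bind it (Principle A).

Anna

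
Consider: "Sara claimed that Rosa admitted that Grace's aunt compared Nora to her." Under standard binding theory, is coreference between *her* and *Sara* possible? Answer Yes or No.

*Sara* is an R-expression; Principle C requires it to be free (not bound by any c-commanding expression).
— her: second object of the clause headed by 'compared'; the pronoun does not c-command the R-expression — coreference allowed.

Yes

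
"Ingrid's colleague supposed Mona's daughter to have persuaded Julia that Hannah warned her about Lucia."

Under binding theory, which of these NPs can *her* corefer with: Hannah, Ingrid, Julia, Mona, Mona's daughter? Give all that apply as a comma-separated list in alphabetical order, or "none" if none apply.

Ingrid, Julia, Mona, Mona's daughter

*her* is a pronoun; Principle B requires it to be free in its binding domain — the clause headed by 'warned'.
— Hannah: subject of the clause headed by 'warned'; c-commands the pronoun within its binding domain — blocked (Principle B).
— Ingrid: possessor inside the subject DP of the matrix clause; does not c-command the pronoun — Principle B does not apply; allowed.
— Julia: object of the clause headed by 'persuaded'; c-commands the pronoun but lies outside its binding domain — allowed.
— Mona: possessor inside the subject DP of the clause headed by 'persuaded'; does not c-command the pronoun — Principle B does not apply; allowed.
— Mona's daughter: subject of the clause headed by 'persuaded'; c-commands the pronoun but lies outside its binding domain — allowed.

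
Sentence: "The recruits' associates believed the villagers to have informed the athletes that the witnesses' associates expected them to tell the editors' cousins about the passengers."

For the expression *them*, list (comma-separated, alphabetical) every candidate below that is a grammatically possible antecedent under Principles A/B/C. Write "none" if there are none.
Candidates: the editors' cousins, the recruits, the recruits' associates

the recruits, the recruits' associates

*them* is a pronoun; Principle B requires it to be free in its binding domain — the clause headed by 'expected'.
— the editors' cousins: object of the clause headed by 'tell'; is c-commanded by the pronoun; coreference would bind this R-expression — blocked (Principle C).
— the recruits: possessor inside the subject DP of the matrix clause; does not c-command the pronoun — Principle B does not apply; allowed.
— the recruits' associates: subject of the matrix clause; c-commands the pronoun but lies outside its binding domain — allowed.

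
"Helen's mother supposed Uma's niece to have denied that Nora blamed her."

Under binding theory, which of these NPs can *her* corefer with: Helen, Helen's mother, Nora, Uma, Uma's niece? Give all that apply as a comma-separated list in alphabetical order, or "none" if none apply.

Helen, Helen's mother, Uma, Uma's niece

*her* is a pronoun; Principle B requires it to be free in its binding domain — the clause headed by 'blamed'.
— Helen: possessor inside the subject DP of the matrix clause; does not c-command the pronoun — Principle B does not apply; allowed.
— Helen's mother: subject of the matrix clause; c-commands the pronoun but lies outside its binding domain — allowed.
— Nora: subject of the clause headed by 'blamed'; c-commands the pronoun within its binding domain — blocked (Principle B).
— Uma: possessor inside the subject DP of the clause headed by 'denied'; does not c-command the pronoun — Principle B does not apply; allowed.
— Uma's niece: subject of the clause headed by 'denied'; c-commands the pronoun but lies outside its binding domain — allowed.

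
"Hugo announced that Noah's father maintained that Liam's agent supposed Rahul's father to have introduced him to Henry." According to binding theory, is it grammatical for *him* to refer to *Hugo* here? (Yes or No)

*Hugo* is an R-expression; Principle C requires it to be free (not bound by any c-commanding expression).
— him: object of the clause headed by 'introduced'; the pronoun does not c-command the R-expression — coreference allowed.

Yes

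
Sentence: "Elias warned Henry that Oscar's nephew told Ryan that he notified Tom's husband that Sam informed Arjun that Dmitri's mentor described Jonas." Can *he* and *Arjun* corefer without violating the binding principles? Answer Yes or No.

No

*Arjun* is an R-expression; Principle C requires it to be free (not bound by any c-commanding expression).
— he: subject of the clause headed by 'notified'; the pronoun c-commands the R-expression — coreference blocked (Principle C).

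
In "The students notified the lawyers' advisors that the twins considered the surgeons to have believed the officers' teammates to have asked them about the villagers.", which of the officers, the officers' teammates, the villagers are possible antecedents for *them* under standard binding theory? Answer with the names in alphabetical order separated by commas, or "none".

*them* is a pronoun; Principle B requires it to be free in its binding domain — the clause headed by 'asked'.
— the officers: possessor inside the subject DP of the clause headed by 'asked'; does not c-command the pronoun — Principle B does not apply; allowed.
— the officers' teammates: subject of the clause headed by 'asked'; c-commands the pronoun within its binding domain — blocked (Principle B).
— the villagers: second object of the clause headed by 'asked'; is c-commanded by the pronoun; coreference would bind this R-expression — blocked (Principle C).

the officers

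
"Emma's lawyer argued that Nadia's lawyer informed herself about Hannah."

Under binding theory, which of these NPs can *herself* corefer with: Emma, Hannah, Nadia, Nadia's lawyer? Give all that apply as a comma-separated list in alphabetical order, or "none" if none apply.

Nadia's lawyer

*herself* is a reflexive; Principle A requires it to be bound within its binding domain — the clause headed by 'informed'.
— Emma: possessor inside the subject DP of the matrix clause; does not c-command the reflexive — cannot bind it (Principle A).
— Hannah: second object of the clause headed by 'informed'; does not c-command the reflexive — cannot bind it (Principle A).
— Nadia: possessor inside the subject DP of the clause headed by 'informed'; does not c-command the reflexive — cannot bind it (Principle A).
— Nadia's lawyer: subject of the clause headed by 'informed'; c-commands the reflexive within its binding domain — allowed (Principle A).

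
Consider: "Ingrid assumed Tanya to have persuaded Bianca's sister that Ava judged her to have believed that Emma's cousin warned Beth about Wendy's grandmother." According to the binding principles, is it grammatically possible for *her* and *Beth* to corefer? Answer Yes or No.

*her* is a pronoun; Principle B requires it to be free in its binding domain — the clause headed by 'judged'.
— Beth: object of the clause headed by 'warned'; is c-commanded by the pronoun; coreference would bind this R-expression — blocked (Principle C).

No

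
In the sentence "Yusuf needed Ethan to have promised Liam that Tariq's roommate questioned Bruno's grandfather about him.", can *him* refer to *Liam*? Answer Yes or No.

Yes

*him* is a pronoun; Principle B requires it to be free in its binding domain — the clause headed by 'questioned'.
— Liam: object of the clause headed by 'promised'; c-commands the pronoun but lies outside its binding domain — allowed.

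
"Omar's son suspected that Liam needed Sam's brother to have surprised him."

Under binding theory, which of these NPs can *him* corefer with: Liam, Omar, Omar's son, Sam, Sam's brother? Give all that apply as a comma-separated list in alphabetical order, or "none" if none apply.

*him* is a pronoun; Principle B requires it to be free in its binding domain — the clause headed by 'surprised'.
— Liam: subject of the clause headed by 'needed'; c-commands the pronoun but lies outside its binding domain — allowed.
— Omar: possessor inside the subject DP of the matrix clause; does not c-command the pronoun — Principle B does not apply; allowed.
— Omar's son: subject of the matrix clause; c-commands the pronoun but lies outside its binding domain — allowed.
— Sam: possessor inside the subject DP of the clause headed by 'surprised'; does not c-command the pronoun — Principle B does not apply; allowed.
— Sam's brother: subject of the clause headed by 'surprised'; c-commands the pronoun within its binding domain — blocked (Principle B).

Liam, Omar, Omar's son, Sam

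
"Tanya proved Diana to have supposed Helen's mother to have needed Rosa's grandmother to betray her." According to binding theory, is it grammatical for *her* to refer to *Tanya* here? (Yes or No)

*Tanya* is an R-expression; Principle C requires it to be free (not bound by any c-commanding expression).
— her: object of the clause headed by 'betray'; the pronoun does not c-command the R-expression — coreference allowed.

Yes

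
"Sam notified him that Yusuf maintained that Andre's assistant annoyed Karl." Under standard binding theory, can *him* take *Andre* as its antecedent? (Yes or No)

*him* is a pronoun; Principle B requires it to be free in its binding domain — the matrix clause.
— Andre: possessor inside the subject DP of the clause headed by 'annoyed'; is c-commanded by the pronoun; coreference would bind this R-expression — blocked (Principle C).

No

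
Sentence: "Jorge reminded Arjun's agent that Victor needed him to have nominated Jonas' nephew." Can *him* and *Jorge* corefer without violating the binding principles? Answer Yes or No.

*Jorge* is an R-expression; Principle C requires it to be free (not bound by any c-commanding expression).
— him: subject of the clause headed by 'nominated'; the pronoun does not c-command the R-expression — coreference allowed.

Yes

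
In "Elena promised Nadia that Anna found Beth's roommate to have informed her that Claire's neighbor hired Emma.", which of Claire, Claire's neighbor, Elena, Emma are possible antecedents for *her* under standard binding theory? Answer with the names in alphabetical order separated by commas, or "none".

*her* is a pronoun; Principle B requires it to be free in its binding domain — the clause headed by 'informed'.
— Claire: possessor inside the subject DP of the clause headed by 'hired'; is c-commanded by the pronoun; coreference would bind this R-expression — blocked (Principle C).
— Claire's neighbor: subject of the clause headed by 'hired'; is c-commanded by the pronoun; coreference would bind this R-expression — blocked (Principle C).
— Elena: subject of the matrix clause; c-commands the pronoun but lies outside its binding domain — allowed.
— Emma: object of the clause headed by 'hired'; is c-commanded by the pronoun; coreference would bind this R-expression — blocked (Principle C).

Elena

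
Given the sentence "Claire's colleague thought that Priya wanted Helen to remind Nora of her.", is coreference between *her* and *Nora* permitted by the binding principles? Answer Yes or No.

*her* is a pronoun; Principle B requires it to be free in its binding domain — the clause headed by 'remind'.
— Nora: object of the clause headed by 'remind'; c-commands the pronoun within its binding domain — blocked (Principle B).

No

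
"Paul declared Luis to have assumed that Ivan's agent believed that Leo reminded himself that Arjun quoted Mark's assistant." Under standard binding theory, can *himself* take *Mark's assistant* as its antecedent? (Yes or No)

*himself* is a reflexive; Principle A requires it to be bound within its binding domain — the clause headed by 'reminded'.
— Mark's assistant: object of the clause headed by 'quoted'; does not c-command the reflexive — cannot bind it (Principle A).

No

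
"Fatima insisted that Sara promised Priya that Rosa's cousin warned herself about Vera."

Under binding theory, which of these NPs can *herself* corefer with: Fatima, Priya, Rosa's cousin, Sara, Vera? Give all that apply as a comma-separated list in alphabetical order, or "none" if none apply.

*herself* is a reflexive; Principle A requires it to be bound within its binding domain — the clause headed by 'warned'.
— Fatima: subject of the matrix clause; c-commands the reflexive but lies outside its binding domain — cannot bind it (Principle A).
— Priya: object of the clause headed by 'promised'; c-commands the reflexive but lies outside its binding domain — cannot bind it (Principle A).
— Rosa's cousin: subject of the clause headed by 'warned'; c-commands the reflexive within its binding domain — allowed (Principle A).
— Sara: subject of the clause headed by 'promised'; c-commands the reflexive but lies outside its binding domain — cannot bind it (Principle A).
— Vera: second object of the clause headed by 'warned'; does not c-command the reflexive — cannot bind it (Principle A).

Rosa's cousin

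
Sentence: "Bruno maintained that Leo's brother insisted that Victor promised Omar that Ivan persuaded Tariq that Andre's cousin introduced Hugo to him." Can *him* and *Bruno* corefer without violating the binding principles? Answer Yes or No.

Yes

*Bruno* is an R-expression; Principle C requires it to be free (not bound by any c-commanding expression).
— him: second object of the clause headed by 'introduced'; the pronoun does not c-command the R-expression — coreference allowed.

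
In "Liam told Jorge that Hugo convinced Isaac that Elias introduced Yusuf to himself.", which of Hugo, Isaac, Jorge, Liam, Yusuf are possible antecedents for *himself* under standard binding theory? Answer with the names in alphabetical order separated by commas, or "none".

Yusuf

*himself* is a reflexive; Principle A requires it to be bound within its binding domain — the clause headed by 'introduced'.
— Hugo: subject of the clause headed by 'convinced'; c-commands the reflexive but lies outside its binding domain — cannot bind it (Principle A).
— Isaac: object of the clause headed by 'convinced'; c-commands the reflexive but lies outside its binding domain — cannot bind it (Principle A).
— Jorge: object of the matrix clause; c-commands the reflexive but lies outside its binding domain — cannot bind it (Principle A).
— Liam: subject of the matrix clause; c-commands the reflexive but lies outside its binding domain — cannot bind it (Principle A).
— Yusuf: object of the clause headed by 'introduced'; c-commands the reflexive within its binding domain — allowed (Principle A).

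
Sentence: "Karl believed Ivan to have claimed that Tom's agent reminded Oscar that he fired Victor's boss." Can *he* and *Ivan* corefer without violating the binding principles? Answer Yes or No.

Yes

*Ivan* is an R-expression; Principle C requires it to be free (not bound by any c-commanding expression).
— he: subject of the clause headed by 'fired'; the pronoun does not c-command the R-expression — coreference allowed.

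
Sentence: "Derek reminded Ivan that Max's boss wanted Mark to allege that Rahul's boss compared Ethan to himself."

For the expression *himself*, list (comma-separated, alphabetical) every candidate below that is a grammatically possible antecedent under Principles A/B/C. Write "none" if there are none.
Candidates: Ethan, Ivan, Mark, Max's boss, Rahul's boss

Ethan, Rahul's boss

*himself* is a reflexive; Principle A requires it to be bound within its binding domain — the clause headed by 'compared'.
— Ethan: object of the clause headed by 'compared'; c-commands the reflexive within its binding domain — allowed (Principle A).
— Ivan: object of the matrix clause; c-commands the reflexive but lies outside its binding domain — cannot bind it (Principle A).
— Mark: subject of the clause headed by 'allege'; c-commands the reflexive but lies outside its binding domain — cannot bind it (Principle A).
— Max's boss: subject of the clause headed by 'wanted'; c-commands the reflexive but lies outside its binding domain — cannot bind it (Principle A).
— Rahul's boss: subject of the clause headed by 'compared'; c-commands the reflexive within its binding domain — allowed (Principle A).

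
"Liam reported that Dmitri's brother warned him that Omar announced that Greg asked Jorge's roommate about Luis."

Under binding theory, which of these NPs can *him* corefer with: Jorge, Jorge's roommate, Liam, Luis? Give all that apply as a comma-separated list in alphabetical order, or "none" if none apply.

*him* is a pronoun; Principle B requires it to be free in its binding domain — the clause headed by 'warned'.
— Jorge: possessor inside the object DP of the clause headed by 'asked'; is c-commanded by the pronoun; coreference would bind this R-expression — blocked (Principle C).
— Jorge's roommate: object of the clause headed by 'asked'; is c-commanded by the pronoun; coreference would bind this R-expression — blocked (Principle C).
— Liam: subject of the matrix clause; c-commands the pronoun but lies outside its binding domain — allowed.
— Luis: second object of the clause headed by 'asked'; is c-commanded by the pronoun; coreference would bind this R-expression — blocked (Principle C).

Liam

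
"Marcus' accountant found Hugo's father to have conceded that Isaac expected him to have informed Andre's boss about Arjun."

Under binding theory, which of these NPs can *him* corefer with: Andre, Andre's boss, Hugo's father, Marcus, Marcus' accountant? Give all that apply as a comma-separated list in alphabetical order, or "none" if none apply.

Hugo's father, Marcus, Marcus' accountant

*him* is a pronoun; Principle B requires it to be free in its binding domain — the clause headed by 'expected'.
— Andre: possessor inside the object DP of the clause headed by 'informed'; is c-commanded by the pronoun; coreference would bind this R-expression — blocked (Principle C).
— Andre's boss: object of the clause headed by 'informed'; is c-commanded by the pronoun; coreference would bind this R-expression — blocked (Principle C).
— Hugo's father: subject of the clause headed by 'conceded'; c-commands the pronoun but lies outside its binding domain — allowed.
— Marcus: possessor inside the subject DP of the matrix clause; does not c-command the pronoun — Principle B does not apply; allowed.
— Marcus' accountant: subject of the matrix clause; c-commands the pronoun but lies outside its binding domain — allowed.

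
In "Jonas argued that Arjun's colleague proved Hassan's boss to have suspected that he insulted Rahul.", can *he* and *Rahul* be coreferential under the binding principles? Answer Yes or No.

No

*Rahul* is an R-expression; Principle C requires it to be free (not bound by any c-commanding expression).
— he: subject of the clause headed by 'insulted'; the pronoun c-commands the R-expression — coreference blocked (Principle C).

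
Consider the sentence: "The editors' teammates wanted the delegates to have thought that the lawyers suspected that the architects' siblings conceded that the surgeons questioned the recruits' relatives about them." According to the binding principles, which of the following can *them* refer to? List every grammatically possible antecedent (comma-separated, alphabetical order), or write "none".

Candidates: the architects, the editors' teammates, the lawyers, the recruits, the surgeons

*them* is a pronoun; Principle B requires it to be free in its binding domain — the clause headed by 'questioned'.
— the architects: possessor inside the subject DP of the clause headed by 'conceded'; does not c-command the pronoun — Principle B does not apply; allowed.
— the editors' teammates: subject of the matrix clause; c-commands the pronoun but lies outside its binding domain — allowed.
— the lawyers: subject of the clause headed by 'suspected'; c-commands the pronoun but lies outside its binding domain — allowed.
— the recruits: possessor inside the object DP of the clause headed by 'questioned'; does not c-command the pronoun — Principle B does not apply; allowed.
— the surgeons: subject of the clause headed by 'questioned'; c-commands the pronoun within its binding domain — blocked (Principle B).

the architects, the editors' teammates, the lawyers, the recruits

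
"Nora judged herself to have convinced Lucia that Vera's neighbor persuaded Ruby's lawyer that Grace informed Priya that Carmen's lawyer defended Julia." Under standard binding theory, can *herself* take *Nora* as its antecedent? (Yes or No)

Yes

*herself* is a reflexive; Principle A requires it to be bound within its binding domain — the matrix clause.
— Nora: subject of the matrix clause; c-commands the reflexive within its binding domain — allowed (Principle A).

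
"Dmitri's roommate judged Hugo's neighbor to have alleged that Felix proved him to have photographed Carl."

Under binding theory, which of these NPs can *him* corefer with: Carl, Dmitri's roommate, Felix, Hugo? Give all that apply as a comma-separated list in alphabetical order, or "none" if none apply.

Dmitri's roommate, Hugo

*him* is a pronoun; Principle B requires it to be free in its binding domain — the clause headed by 'proved'.
— Carl: object of the clause headed by 'photographed'; is c-commanded by the pronoun; coreference would bind this R-expression — blocked (Principle C).
— Dmitri's roommate: subject of the matrix clause; c-commands the pronoun but lies outside its binding domain — allowed.
— Felix: subject of the clause headed by 'proved'; c-commands the pronoun within its binding domain — blocked (Principle B).
— Hugo: possessor inside the subject DP of the clause headed by 'alleged'; does not c-command the pronoun — Principle B does not apply; allowed.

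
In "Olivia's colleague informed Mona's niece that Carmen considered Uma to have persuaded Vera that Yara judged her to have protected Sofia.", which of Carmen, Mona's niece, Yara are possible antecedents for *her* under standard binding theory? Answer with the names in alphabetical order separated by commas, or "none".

*her* is a pronoun; Principle B requires it to be free in its binding domain — the clause headed by 'judged'.
— Carmen: subject of the clause headed by 'considered'; c-commands the pronoun but lies outside its binding domain — allowed.
— Mona's niece: object of the matrix clause; c-commands the pronoun but lies outside its binding domain — allowed.
— Yara: subject of the clause headed by 'judged'; c-commands the pronoun within its binding domain — blocked (Principle B).

Carmen, Mona's niece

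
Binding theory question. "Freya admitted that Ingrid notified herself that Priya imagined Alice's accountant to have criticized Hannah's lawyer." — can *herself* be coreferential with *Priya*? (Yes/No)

No

*herself* is a reflexive; Principle A requires it to be bound within its binding domain — the clause headed by 'notified'.
— Priya: subject of the clause headed by 'imagined'; does not c-command the reflexive — cannot bind it (Principle A).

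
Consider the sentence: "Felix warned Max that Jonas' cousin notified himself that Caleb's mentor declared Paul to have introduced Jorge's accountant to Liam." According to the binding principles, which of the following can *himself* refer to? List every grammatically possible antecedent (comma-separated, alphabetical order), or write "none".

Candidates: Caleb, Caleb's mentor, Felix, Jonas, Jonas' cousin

Jonas' cousin

*himself* is a reflexive; Principle A requires it to be bound within its binding domain — the clause headed by 'notified'.
— Caleb: possessor inside the subject DP of the clause headed by 'declared'; does not c-command the reflexive — cannot bind it (Principle A).
— Caleb's mentor: subject of the clause headed by 'declared'; does not c-command the reflexive — cannot bind it (Principle A).
— Felix: subject of the matrix clause; c-commands the reflexive but lies outside its binding domain — cannot bind it (Principle A).
— Jonas: possessor inside the subject DP of the clause headed by 'notified'; does not c-command the reflexive — cannot bind it (Principle A).
— Jonas' cousin: subject of the clause headed by 'notified'; c-commands the reflexive within its binding domain — allowed (Principle A).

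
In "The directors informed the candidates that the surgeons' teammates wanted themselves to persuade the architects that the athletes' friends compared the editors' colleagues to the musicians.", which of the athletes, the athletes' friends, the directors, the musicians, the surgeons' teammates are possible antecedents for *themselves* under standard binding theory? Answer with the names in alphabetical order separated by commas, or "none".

*themselves* is a reflexive; Principle A requires it to be bound within its binding domain — the clause headed by 'wanted'.
— the athletes: possessor inside the subject DP of the clause headed by 'compared'; does not c-command the reflexive — cannot bind it (Principle A).
— the athletes' friends: subject of the clause headed by 'compared'; does not c-command the reflexive — cannot bind it (Principle A).
— the directors: subject of the matrix clause; c-commands the reflexive but lies outside its binding domain — cannot bind it (Principle A).
— the musicians: second object of the clause headed by 'compared'; does not c-command the reflexive — cannot bind it (Principle A).
— the surgeons' teammates: subject of the clause headed by 'wanted'; c-commands the reflexive within its binding domain — allowed (Principle A).

the surgeons' teammates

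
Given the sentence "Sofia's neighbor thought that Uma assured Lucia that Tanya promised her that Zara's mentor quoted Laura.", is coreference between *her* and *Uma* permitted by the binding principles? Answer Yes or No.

*her* is a pronoun; Principle B requires it to be free in its binding domain — the clause headed by 'promised'.
— Uma: subject of the clause headed by 'assured'; c-commands the pronoun but lies outside its binding domain — allowed.

Yes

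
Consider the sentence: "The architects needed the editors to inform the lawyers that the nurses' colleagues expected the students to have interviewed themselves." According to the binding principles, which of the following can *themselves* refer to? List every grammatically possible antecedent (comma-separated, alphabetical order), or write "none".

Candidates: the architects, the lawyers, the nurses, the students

the students

*themselves* is a reflexive; Principle A requires it to be bound within its binding domain — the clause headed by 'interviewed'.
— the architects: subject of the matrix clause; c-commands the reflexive but lies outside its binding domain — cannot bind it (Principle A).
— the lawyers: object of the clause headed by 'inform'; c-commands the reflexive but lies outside its binding domain — cannot bind it (Principle A).
— the nurses: possessor inside the subject DP of the clause headed by 'expected'; does not c-command the reflexive — cannot bind it (Principle A).
— the students: subject of the clause headed by 'interviewed'; c-commands the reflexive within its binding domain — allowed (Principle A).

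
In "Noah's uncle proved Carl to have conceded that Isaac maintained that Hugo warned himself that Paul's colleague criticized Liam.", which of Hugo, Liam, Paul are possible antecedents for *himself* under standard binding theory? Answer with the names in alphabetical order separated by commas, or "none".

Hugo

*himself* is a reflexive; Principle A requires it to be bound within its binding domain — the clause headed by 'warned'.
— Hugo: subject of the clause headed by 'warned'; c-commands the reflexive within its binding domain — allowed (Principle A).
— Liam: object of the clause headed by 'criticized'; does not c-command the reflexive — cannot bind it (Principle A).
— Paul: possessor inside the subject DP of the clause headed by 'criticized'; does not c-command the reflexive — cannot bind it (Principle A).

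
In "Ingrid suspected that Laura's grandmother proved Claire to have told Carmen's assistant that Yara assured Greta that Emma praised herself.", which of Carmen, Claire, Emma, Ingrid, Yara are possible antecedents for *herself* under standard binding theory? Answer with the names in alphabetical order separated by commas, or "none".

*herself* is a reflexive; Principle A requires it to be bound within its binding domain — the clause headed by 'praised'.
— Carmen: possessor inside the object DP of the clause headed by 'told'; does not c-command the reflexive — cannot bind it (Principle A).
— Claire: subject of the clause headed by 'told'; c-commands the reflexive but lies outside its binding domain — cannot bind it (Principle A).
— Emma: subject of the clause headed by 'praised'; c-commands the reflexive within its binding domain — allowed (Principle A).
— Ingrid: subject of the matrix clause; c-commands the reflexive but lies outside its binding domain — cannot bind it (Principle A).
— Yara: subject of the clause headed by 'assured'; c-commands the reflexive but lies outside its binding domain — cannot bind it (Principle A).

Emma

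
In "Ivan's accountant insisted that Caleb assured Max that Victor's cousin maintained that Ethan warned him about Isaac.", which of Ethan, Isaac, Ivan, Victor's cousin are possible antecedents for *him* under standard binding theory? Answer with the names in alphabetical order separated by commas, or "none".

*him* is a pronoun; Principle B requires it to be free in its binding domain — the clause headed by 'warned'.
— Ethan: subject of the clause headed by 'warned'; c-commands the pronoun within its binding domain — blocked (Principle B).
— Isaac: second object of the clause headed by 'warned'; is c-commanded by the pronoun; coreference would bind this R-expression — blocked (Principle C).
— Ivan: possessor inside the subject DP of the matrix clause; does not c-command the pronoun — Principle B does not apply; allowed.
— Victor's cousin: subject of the clause headed by 'maintained'; c-commands the pronoun but lies outside its binding domain — allowed.

Ivan, Victor's cousin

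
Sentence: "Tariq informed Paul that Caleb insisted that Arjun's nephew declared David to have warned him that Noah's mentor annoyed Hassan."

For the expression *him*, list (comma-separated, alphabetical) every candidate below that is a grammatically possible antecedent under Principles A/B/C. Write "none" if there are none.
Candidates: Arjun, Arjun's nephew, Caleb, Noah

*him* is a pronoun; Principle B requires it to be free in its binding domain — the clause headed by 'warned'.
— Arjun: possessor inside the subject DP of the clause headed by 'declared'; does not c-command the pronoun — Principle B does not apply; allowed.
— Arjun's nephew: subject of the clause headed by 'declared'; c-commands the pronoun but lies outside its binding domain — allowed.
— Caleb: subject of the clause headed by 'insisted'; c-commands the pronoun but lies outside its binding domain — allowed.
— Noah: possessor inside the subject DP of the clause headed by 'annoyed'; is c-commanded by the pronoun; coreference would bind this R-expression — blocked (Principle C).

Arjun, Arjun's nephew, Caleb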